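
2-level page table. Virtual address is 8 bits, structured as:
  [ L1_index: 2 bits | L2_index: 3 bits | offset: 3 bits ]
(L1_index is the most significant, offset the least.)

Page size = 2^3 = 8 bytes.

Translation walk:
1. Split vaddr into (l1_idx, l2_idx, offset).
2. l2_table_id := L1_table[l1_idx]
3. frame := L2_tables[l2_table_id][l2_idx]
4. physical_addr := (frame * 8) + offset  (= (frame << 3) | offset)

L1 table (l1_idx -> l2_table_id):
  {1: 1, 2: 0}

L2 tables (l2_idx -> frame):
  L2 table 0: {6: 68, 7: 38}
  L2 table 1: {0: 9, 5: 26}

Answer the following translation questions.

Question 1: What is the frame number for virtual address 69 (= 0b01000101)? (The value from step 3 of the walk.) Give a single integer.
Answer: 9

Derivation:
vaddr = 69: l1_idx=1, l2_idx=0
L1[1] = 1; L2[1][0] = 9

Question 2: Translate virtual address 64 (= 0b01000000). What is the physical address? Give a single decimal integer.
Answer: 72

Derivation:
vaddr = 64 = 0b01000000
Split: l1_idx=1, l2_idx=0, offset=0
L1[1] = 1
L2[1][0] = 9
paddr = 9 * 8 + 0 = 72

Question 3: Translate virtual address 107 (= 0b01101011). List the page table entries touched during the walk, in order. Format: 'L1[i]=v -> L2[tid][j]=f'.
Answer: L1[1]=1 -> L2[1][5]=26

Derivation:
vaddr = 107 = 0b01101011
Split: l1_idx=1, l2_idx=5, offset=3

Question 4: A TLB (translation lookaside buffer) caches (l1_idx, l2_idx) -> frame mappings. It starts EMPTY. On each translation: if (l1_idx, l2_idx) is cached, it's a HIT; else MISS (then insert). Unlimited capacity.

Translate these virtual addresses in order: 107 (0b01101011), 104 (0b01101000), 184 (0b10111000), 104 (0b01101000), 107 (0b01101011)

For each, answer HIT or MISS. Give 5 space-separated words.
vaddr=107: (1,5) not in TLB -> MISS, insert
vaddr=104: (1,5) in TLB -> HIT
vaddr=184: (2,7) not in TLB -> MISS, insert
vaddr=104: (1,5) in TLB -> HIT
vaddr=107: (1,5) in TLB -> HIT

Answer: MISS HIT MISS HIT HIT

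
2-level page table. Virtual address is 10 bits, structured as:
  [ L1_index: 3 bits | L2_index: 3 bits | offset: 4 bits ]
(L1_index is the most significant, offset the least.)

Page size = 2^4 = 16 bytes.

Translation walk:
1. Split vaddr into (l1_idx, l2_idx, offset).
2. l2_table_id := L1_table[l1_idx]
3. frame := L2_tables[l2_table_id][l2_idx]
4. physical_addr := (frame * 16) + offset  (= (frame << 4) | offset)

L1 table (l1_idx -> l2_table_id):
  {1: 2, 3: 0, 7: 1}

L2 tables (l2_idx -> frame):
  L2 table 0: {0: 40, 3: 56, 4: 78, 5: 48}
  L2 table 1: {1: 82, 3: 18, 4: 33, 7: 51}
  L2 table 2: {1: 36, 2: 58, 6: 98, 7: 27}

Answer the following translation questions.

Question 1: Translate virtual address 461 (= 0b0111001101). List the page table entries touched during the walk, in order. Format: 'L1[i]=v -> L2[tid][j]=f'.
Answer: L1[3]=0 -> L2[0][4]=78

Derivation:
vaddr = 461 = 0b0111001101
Split: l1_idx=3, l2_idx=4, offset=13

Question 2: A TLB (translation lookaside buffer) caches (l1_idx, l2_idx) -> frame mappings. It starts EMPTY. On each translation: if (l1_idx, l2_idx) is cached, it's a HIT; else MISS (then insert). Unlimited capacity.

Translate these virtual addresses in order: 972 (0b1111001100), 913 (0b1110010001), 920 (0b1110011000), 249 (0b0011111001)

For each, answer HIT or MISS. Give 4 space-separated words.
vaddr=972: (7,4) not in TLB -> MISS, insert
vaddr=913: (7,1) not in TLB -> MISS, insert
vaddr=920: (7,1) in TLB -> HIT
vaddr=249: (1,7) not in TLB -> MISS, insert

Answer: MISS MISS HIT MISS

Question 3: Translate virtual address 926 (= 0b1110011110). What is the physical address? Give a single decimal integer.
vaddr = 926 = 0b1110011110
Split: l1_idx=7, l2_idx=1, offset=14
L1[7] = 1
L2[1][1] = 82
paddr = 82 * 16 + 14 = 1326

Answer: 1326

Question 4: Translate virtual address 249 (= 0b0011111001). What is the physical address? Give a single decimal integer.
Answer: 441

Derivation:
vaddr = 249 = 0b0011111001
Split: l1_idx=1, l2_idx=7, offset=9
L1[1] = 2
L2[2][7] = 27
paddr = 27 * 16 + 9 = 441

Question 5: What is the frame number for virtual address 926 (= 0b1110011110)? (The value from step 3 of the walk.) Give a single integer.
vaddr = 926: l1_idx=7, l2_idx=1
L1[7] = 1; L2[1][1] = 82

Answer: 82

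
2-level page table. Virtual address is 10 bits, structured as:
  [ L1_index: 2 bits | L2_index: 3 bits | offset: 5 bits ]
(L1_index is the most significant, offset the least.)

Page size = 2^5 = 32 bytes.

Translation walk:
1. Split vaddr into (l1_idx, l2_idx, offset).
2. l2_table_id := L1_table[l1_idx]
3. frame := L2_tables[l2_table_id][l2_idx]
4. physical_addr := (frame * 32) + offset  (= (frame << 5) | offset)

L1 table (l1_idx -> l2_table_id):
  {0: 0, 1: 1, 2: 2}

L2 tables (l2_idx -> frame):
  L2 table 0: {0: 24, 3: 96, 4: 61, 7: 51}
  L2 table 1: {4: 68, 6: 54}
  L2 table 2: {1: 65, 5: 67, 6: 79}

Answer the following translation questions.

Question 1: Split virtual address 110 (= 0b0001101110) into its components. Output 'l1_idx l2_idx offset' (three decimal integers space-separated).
Answer: 0 3 14

Derivation:
vaddr = 110 = 0b0001101110
  top 2 bits -> l1_idx = 0
  next 3 bits -> l2_idx = 3
  bottom 5 bits -> offset = 14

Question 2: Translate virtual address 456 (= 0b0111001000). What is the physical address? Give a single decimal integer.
Answer: 1736

Derivation:
vaddr = 456 = 0b0111001000
Split: l1_idx=1, l2_idx=6, offset=8
L1[1] = 1
L2[1][6] = 54
paddr = 54 * 32 + 8 = 1736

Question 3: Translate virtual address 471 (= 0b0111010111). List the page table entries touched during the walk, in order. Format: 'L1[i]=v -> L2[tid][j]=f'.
vaddr = 471 = 0b0111010111
Split: l1_idx=1, l2_idx=6, offset=23

Answer: L1[1]=1 -> L2[1][6]=54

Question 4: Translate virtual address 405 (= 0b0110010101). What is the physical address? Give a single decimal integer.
vaddr = 405 = 0b0110010101
Split: l1_idx=1, l2_idx=4, offset=21
L1[1] = 1
L2[1][4] = 68
paddr = 68 * 32 + 21 = 2197

Answer: 2197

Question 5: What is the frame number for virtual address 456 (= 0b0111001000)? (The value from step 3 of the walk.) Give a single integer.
vaddr = 456: l1_idx=1, l2_idx=6
L1[1] = 1; L2[1][6] = 54

Answer: 54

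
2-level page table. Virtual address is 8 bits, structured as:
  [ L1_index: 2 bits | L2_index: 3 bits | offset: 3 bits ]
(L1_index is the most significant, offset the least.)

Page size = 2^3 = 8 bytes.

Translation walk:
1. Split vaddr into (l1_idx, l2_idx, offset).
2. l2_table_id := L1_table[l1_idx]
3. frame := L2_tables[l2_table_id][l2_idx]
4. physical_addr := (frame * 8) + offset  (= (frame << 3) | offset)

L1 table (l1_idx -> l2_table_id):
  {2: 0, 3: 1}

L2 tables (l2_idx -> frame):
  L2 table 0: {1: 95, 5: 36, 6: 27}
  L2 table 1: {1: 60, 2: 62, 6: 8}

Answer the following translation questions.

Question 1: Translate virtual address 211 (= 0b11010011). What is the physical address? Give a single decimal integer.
vaddr = 211 = 0b11010011
Split: l1_idx=3, l2_idx=2, offset=3
L1[3] = 1
L2[1][2] = 62
paddr = 62 * 8 + 3 = 499

Answer: 499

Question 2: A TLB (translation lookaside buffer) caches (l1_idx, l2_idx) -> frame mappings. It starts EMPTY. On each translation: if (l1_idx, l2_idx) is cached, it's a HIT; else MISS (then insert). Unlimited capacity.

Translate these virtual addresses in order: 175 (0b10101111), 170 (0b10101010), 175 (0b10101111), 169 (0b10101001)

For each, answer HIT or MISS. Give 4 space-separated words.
Answer: MISS HIT HIT HIT

Derivation:
vaddr=175: (2,5) not in TLB -> MISS, insert
vaddr=170: (2,5) in TLB -> HIT
vaddr=175: (2,5) in TLB -> HIT
vaddr=169: (2,5) in TLB -> HIT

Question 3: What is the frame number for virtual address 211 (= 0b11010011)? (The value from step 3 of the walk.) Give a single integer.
vaddr = 211: l1_idx=3, l2_idx=2
L1[3] = 1; L2[1][2] = 62

Answer: 62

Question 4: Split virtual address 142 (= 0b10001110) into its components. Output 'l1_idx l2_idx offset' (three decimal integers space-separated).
Answer: 2 1 6

Derivation:
vaddr = 142 = 0b10001110
  top 2 bits -> l1_idx = 2
  next 3 bits -> l2_idx = 1
  bottom 3 bits -> offset = 6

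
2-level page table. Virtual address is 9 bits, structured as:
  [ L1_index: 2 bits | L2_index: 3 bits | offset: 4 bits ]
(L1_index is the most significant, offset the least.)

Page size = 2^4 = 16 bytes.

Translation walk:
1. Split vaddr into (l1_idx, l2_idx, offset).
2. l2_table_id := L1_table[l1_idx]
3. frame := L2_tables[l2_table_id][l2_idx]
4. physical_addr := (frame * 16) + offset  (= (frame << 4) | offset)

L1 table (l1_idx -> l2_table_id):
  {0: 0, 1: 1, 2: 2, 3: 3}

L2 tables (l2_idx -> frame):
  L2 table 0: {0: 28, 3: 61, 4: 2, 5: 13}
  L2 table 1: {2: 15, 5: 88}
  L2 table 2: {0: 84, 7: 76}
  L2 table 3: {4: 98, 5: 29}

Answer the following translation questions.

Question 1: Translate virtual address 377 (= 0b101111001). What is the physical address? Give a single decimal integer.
Answer: 1225

Derivation:
vaddr = 377 = 0b101111001
Split: l1_idx=2, l2_idx=7, offset=9
L1[2] = 2
L2[2][7] = 76
paddr = 76 * 16 + 9 = 1225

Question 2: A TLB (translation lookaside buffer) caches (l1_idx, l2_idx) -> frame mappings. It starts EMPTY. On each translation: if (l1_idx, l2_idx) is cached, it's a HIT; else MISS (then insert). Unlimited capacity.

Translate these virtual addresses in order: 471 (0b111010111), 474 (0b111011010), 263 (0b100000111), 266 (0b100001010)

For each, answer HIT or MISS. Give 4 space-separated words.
Answer: MISS HIT MISS HIT

Derivation:
vaddr=471: (3,5) not in TLB -> MISS, insert
vaddr=474: (3,5) in TLB -> HIT
vaddr=263: (2,0) not in TLB -> MISS, insert
vaddr=266: (2,0) in TLB -> HIT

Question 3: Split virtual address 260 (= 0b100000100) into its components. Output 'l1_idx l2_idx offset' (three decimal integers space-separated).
vaddr = 260 = 0b100000100
  top 2 bits -> l1_idx = 2
  next 3 bits -> l2_idx = 0
  bottom 4 bits -> offset = 4

Answer: 2 0 4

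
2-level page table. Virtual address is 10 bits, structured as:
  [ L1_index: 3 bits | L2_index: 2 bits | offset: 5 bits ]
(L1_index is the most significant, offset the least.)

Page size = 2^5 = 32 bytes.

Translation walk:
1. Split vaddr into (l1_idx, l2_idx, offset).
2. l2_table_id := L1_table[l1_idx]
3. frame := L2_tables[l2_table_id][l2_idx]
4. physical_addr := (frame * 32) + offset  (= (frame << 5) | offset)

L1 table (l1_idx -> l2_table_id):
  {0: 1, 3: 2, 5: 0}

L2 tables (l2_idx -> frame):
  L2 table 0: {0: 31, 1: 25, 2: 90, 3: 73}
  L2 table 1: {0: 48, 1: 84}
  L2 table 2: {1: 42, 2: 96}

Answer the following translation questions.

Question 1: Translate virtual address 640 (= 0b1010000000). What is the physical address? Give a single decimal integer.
Answer: 992

Derivation:
vaddr = 640 = 0b1010000000
Split: l1_idx=5, l2_idx=0, offset=0
L1[5] = 0
L2[0][0] = 31
paddr = 31 * 32 + 0 = 992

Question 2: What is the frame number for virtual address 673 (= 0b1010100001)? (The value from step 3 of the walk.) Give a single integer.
vaddr = 673: l1_idx=5, l2_idx=1
L1[5] = 0; L2[0][1] = 25

Answer: 25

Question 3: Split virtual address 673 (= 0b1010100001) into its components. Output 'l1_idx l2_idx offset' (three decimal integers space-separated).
Answer: 5 1 1

Derivation:
vaddr = 673 = 0b1010100001
  top 3 bits -> l1_idx = 5
  next 2 bits -> l2_idx = 1
  bottom 5 bits -> offset = 1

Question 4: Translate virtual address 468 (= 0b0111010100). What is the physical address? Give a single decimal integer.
vaddr = 468 = 0b0111010100
Split: l1_idx=3, l2_idx=2, offset=20
L1[3] = 2
L2[2][2] = 96
paddr = 96 * 32 + 20 = 3092

Answer: 3092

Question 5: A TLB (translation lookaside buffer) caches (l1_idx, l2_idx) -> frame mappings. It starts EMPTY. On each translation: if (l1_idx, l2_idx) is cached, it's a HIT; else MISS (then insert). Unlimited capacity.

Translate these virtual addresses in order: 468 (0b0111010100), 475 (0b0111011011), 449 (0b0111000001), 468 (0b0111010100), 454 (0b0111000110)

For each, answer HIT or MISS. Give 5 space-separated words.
Answer: MISS HIT HIT HIT HIT

Derivation:
vaddr=468: (3,2) not in TLB -> MISS, insert
vaddr=475: (3,2) in TLB -> HIT
vaddr=449: (3,2) in TLB -> HIT
vaddr=468: (3,2) in TLB -> HIT
vaddr=454: (3,2) in TLB -> HIT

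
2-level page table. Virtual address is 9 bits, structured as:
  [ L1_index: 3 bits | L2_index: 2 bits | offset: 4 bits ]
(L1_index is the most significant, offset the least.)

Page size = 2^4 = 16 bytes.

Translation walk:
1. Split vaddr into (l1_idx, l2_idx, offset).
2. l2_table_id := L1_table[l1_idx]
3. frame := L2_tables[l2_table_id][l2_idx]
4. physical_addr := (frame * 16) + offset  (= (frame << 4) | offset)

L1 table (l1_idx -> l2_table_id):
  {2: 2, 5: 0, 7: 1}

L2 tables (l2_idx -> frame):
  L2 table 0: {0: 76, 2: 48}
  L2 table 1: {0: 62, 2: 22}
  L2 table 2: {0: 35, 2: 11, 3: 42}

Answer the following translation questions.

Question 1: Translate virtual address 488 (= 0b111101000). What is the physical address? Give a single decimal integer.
Answer: 360

Derivation:
vaddr = 488 = 0b111101000
Split: l1_idx=7, l2_idx=2, offset=8
L1[7] = 1
L2[1][2] = 22
paddr = 22 * 16 + 8 = 360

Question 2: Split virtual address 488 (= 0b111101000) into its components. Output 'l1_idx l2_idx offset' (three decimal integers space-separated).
vaddr = 488 = 0b111101000
  top 3 bits -> l1_idx = 7
  next 2 bits -> l2_idx = 2
  bottom 4 bits -> offset = 8

Answer: 7 2 8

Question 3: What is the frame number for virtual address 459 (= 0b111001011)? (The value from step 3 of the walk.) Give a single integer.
vaddr = 459: l1_idx=7, l2_idx=0
L1[7] = 1; L2[1][0] = 62

Answer: 62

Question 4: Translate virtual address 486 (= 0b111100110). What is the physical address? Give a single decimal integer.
vaddr = 486 = 0b111100110
Split: l1_idx=7, l2_idx=2, offset=6
L1[7] = 1
L2[1][2] = 22
paddr = 22 * 16 + 6 = 358

Answer: 358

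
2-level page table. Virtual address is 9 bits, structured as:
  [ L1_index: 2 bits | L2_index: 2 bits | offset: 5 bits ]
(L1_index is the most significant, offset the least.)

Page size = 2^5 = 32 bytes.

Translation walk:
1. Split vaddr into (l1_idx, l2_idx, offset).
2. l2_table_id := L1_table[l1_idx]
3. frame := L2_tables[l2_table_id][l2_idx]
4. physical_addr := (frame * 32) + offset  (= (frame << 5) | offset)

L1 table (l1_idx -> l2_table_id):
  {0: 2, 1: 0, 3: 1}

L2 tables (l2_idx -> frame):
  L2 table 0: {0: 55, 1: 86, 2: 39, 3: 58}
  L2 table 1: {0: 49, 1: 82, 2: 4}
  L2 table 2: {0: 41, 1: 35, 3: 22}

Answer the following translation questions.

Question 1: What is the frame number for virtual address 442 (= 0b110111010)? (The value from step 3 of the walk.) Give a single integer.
Answer: 82

Derivation:
vaddr = 442: l1_idx=3, l2_idx=1
L1[3] = 1; L2[1][1] = 82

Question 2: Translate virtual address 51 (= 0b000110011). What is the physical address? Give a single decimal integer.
Answer: 1139

Derivation:
vaddr = 51 = 0b000110011
Split: l1_idx=0, l2_idx=1, offset=19
L1[0] = 2
L2[2][1] = 35
paddr = 35 * 32 + 19 = 1139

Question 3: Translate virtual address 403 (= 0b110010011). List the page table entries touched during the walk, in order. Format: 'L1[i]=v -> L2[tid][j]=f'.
vaddr = 403 = 0b110010011
Split: l1_idx=3, l2_idx=0, offset=19

Answer: L1[3]=1 -> L2[1][0]=49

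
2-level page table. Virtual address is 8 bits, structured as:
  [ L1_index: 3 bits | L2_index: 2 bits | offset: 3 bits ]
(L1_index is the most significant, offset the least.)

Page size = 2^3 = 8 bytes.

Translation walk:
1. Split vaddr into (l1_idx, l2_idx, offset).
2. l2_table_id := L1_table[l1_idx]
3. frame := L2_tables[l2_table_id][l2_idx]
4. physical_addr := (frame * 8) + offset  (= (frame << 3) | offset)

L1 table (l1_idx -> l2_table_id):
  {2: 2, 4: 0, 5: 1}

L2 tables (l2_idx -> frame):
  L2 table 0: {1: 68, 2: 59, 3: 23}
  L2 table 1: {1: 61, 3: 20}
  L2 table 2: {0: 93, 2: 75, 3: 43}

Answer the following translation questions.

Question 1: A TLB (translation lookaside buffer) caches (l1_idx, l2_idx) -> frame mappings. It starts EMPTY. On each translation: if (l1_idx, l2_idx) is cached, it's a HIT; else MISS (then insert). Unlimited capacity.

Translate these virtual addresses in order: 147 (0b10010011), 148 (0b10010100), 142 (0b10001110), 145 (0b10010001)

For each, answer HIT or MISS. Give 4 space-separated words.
vaddr=147: (4,2) not in TLB -> MISS, insert
vaddr=148: (4,2) in TLB -> HIT
vaddr=142: (4,1) not in TLB -> MISS, insert
vaddr=145: (4,2) in TLB -> HIT

Answer: MISS HIT MISS HIT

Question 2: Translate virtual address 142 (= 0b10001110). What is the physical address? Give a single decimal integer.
Answer: 550

Derivation:
vaddr = 142 = 0b10001110
Split: l1_idx=4, l2_idx=1, offset=6
L1[4] = 0
L2[0][1] = 68
paddr = 68 * 8 + 6 = 550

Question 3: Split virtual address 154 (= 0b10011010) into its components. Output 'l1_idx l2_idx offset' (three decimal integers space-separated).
vaddr = 154 = 0b10011010
  top 3 bits -> l1_idx = 4
  next 2 bits -> l2_idx = 3
  bottom 3 bits -> offset = 2

Answer: 4 3 2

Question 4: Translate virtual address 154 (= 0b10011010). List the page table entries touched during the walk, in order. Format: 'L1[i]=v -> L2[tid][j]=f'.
Answer: L1[4]=0 -> L2[0][3]=23

Derivation:
vaddr = 154 = 0b10011010
Split: l1_idx=4, l2_idx=3, offset=2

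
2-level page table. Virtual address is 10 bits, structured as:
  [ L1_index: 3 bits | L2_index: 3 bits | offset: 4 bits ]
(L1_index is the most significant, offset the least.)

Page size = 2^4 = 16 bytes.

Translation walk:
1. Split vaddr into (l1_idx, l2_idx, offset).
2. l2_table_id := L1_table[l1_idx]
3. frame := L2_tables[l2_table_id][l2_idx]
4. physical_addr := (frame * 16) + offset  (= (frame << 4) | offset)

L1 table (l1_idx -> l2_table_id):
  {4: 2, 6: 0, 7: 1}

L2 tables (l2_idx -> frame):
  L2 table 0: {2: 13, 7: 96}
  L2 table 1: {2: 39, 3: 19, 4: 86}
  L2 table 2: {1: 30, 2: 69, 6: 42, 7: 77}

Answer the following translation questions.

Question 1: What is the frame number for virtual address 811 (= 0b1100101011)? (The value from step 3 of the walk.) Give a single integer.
vaddr = 811: l1_idx=6, l2_idx=2
L1[6] = 0; L2[0][2] = 13

Answer: 13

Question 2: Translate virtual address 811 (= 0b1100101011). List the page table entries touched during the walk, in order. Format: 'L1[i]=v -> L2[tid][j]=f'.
vaddr = 811 = 0b1100101011
Split: l1_idx=6, l2_idx=2, offset=11

Answer: L1[6]=0 -> L2[0][2]=13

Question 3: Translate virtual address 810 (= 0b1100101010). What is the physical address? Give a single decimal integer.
Answer: 218

Derivation:
vaddr = 810 = 0b1100101010
Split: l1_idx=6, l2_idx=2, offset=10
L1[6] = 0
L2[0][2] = 13
paddr = 13 * 16 + 10 = 218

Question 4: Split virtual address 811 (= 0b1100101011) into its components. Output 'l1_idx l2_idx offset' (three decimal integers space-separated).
vaddr = 811 = 0b1100101011
  top 3 bits -> l1_idx = 6
  next 3 bits -> l2_idx = 2
  bottom 4 bits -> offset = 11

Answer: 6 2 11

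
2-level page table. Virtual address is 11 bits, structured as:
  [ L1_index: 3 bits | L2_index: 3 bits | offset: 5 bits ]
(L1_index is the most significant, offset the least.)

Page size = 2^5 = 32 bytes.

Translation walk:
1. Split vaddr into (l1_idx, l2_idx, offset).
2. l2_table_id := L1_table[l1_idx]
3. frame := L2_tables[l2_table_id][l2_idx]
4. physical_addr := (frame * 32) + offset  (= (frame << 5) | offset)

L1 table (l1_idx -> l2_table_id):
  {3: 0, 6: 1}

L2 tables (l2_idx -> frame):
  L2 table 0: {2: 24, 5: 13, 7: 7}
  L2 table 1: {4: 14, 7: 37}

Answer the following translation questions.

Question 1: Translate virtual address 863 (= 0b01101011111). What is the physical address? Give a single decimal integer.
vaddr = 863 = 0b01101011111
Split: l1_idx=3, l2_idx=2, offset=31
L1[3] = 0
L2[0][2] = 24
paddr = 24 * 32 + 31 = 799

Answer: 799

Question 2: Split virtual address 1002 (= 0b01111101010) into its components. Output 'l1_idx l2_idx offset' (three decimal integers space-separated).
Answer: 3 7 10

Derivation:
vaddr = 1002 = 0b01111101010
  top 3 bits -> l1_idx = 3
  next 3 bits -> l2_idx = 7
  bottom 5 bits -> offset = 10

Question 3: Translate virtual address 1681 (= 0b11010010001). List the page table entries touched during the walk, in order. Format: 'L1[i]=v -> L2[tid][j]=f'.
vaddr = 1681 = 0b11010010001
Split: l1_idx=6, l2_idx=4, offset=17

Answer: L1[6]=1 -> L2[1][4]=14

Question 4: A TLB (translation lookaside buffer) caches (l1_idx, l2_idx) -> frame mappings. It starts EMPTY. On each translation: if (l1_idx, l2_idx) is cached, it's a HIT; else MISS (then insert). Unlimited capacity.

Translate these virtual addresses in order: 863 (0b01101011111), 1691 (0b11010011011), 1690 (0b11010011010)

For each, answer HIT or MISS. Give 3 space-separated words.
Answer: MISS MISS HIT

Derivation:
vaddr=863: (3,2) not in TLB -> MISS, insert
vaddr=1691: (6,4) not in TLB -> MISS, insert
vaddr=1690: (6,4) in TLB -> HIT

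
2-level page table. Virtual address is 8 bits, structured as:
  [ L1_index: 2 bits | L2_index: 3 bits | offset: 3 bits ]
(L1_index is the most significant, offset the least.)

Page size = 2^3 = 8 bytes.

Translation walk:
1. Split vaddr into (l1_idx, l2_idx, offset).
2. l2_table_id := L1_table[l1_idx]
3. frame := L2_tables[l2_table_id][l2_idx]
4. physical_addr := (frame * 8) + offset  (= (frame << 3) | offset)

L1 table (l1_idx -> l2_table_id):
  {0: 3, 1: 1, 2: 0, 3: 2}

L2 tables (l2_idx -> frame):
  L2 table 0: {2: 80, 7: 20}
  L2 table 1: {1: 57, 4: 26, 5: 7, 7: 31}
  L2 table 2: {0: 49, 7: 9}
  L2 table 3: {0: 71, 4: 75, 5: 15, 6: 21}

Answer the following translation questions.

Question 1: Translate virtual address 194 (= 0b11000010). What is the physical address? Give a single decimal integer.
Answer: 394

Derivation:
vaddr = 194 = 0b11000010
Split: l1_idx=3, l2_idx=0, offset=2
L1[3] = 2
L2[2][0] = 49
paddr = 49 * 8 + 2 = 394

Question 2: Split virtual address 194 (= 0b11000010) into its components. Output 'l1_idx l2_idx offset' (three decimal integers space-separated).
Answer: 3 0 2

Derivation:
vaddr = 194 = 0b11000010
  top 2 bits -> l1_idx = 3
  next 3 bits -> l2_idx = 0
  bottom 3 bits -> offset = 2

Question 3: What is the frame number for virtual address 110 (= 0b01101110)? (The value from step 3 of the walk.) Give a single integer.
vaddr = 110: l1_idx=1, l2_idx=5
L1[1] = 1; L2[1][5] = 7

Answer: 7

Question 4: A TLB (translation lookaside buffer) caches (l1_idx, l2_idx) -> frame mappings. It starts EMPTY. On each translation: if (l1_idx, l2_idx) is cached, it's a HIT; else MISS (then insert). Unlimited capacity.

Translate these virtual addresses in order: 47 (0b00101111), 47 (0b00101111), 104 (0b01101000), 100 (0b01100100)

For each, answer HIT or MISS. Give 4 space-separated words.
vaddr=47: (0,5) not in TLB -> MISS, insert
vaddr=47: (0,5) in TLB -> HIT
vaddr=104: (1,5) not in TLB -> MISS, insert
vaddr=100: (1,4) not in TLB -> MISS, insert

Answer: MISS HIT MISS MISS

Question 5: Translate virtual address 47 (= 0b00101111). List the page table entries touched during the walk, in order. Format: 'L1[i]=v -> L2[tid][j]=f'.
Answer: L1[0]=3 -> L2[3][5]=15

Derivation:
vaddr = 47 = 0b00101111
Split: l1_idx=0, l2_idx=5, offset=7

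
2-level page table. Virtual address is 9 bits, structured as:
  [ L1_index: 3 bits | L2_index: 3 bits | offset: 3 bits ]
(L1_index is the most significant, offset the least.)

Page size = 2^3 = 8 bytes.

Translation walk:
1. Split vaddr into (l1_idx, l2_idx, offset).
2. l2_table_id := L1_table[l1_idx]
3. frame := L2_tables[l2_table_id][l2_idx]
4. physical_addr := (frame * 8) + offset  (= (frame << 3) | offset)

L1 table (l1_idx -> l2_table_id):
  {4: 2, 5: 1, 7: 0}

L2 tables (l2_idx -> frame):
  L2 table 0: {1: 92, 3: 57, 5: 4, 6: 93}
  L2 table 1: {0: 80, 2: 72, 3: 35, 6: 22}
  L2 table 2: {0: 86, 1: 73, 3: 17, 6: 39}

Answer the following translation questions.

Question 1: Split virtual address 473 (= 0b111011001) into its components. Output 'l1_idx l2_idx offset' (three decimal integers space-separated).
Answer: 7 3 1

Derivation:
vaddr = 473 = 0b111011001
  top 3 bits -> l1_idx = 7
  next 3 bits -> l2_idx = 3
  bottom 3 bits -> offset = 1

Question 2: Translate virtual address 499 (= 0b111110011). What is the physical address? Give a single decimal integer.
Answer: 747

Derivation:
vaddr = 499 = 0b111110011
Split: l1_idx=7, l2_idx=6, offset=3
L1[7] = 0
L2[0][6] = 93
paddr = 93 * 8 + 3 = 747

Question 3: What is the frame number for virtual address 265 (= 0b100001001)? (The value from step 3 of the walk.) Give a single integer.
vaddr = 265: l1_idx=4, l2_idx=1
L1[4] = 2; L2[2][1] = 73

Answer: 73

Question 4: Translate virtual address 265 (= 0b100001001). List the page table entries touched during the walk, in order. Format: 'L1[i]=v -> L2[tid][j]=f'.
vaddr = 265 = 0b100001001
Split: l1_idx=4, l2_idx=1, offset=1

Answer: L1[4]=2 -> L2[2][1]=73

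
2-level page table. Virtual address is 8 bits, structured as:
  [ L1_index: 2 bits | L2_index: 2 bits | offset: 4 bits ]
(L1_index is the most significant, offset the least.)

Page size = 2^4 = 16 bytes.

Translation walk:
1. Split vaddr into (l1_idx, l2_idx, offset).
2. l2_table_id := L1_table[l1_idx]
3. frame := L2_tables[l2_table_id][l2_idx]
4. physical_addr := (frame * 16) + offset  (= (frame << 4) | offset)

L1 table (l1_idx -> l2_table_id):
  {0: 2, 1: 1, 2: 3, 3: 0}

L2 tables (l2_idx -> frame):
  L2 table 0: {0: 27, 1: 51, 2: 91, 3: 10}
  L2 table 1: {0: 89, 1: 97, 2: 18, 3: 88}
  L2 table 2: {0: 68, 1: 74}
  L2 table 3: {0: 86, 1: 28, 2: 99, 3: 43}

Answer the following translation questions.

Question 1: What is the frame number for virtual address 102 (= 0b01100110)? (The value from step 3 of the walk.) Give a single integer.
vaddr = 102: l1_idx=1, l2_idx=2
L1[1] = 1; L2[1][2] = 18

Answer: 18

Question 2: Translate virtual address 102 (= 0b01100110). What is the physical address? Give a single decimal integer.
vaddr = 102 = 0b01100110
Split: l1_idx=1, l2_idx=2, offset=6
L1[1] = 1
L2[1][2] = 18
paddr = 18 * 16 + 6 = 294

Answer: 294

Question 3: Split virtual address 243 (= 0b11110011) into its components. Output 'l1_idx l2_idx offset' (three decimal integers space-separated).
vaddr = 243 = 0b11110011
  top 2 bits -> l1_idx = 3
  next 2 bits -> l2_idx = 3
  bottom 4 bits -> offset = 3

Answer: 3 3 3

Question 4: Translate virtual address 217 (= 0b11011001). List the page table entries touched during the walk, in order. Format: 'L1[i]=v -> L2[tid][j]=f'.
vaddr = 217 = 0b11011001
Split: l1_idx=3, l2_idx=1, offset=9

Answer: L1[3]=0 -> L2[0][1]=51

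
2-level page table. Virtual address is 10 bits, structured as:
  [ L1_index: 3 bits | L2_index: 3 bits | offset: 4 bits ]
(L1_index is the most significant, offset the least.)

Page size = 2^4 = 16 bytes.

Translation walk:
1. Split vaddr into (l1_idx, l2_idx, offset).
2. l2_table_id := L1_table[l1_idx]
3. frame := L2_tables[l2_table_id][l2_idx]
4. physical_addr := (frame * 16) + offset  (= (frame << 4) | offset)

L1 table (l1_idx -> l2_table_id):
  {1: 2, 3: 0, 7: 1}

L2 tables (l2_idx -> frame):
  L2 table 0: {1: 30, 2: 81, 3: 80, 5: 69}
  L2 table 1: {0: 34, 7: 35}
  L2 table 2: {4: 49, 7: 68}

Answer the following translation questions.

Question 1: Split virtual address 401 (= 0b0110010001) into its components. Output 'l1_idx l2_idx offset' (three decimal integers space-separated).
Answer: 3 1 1

Derivation:
vaddr = 401 = 0b0110010001
  top 3 bits -> l1_idx = 3
  next 3 bits -> l2_idx = 1
  bottom 4 bits -> offset = 1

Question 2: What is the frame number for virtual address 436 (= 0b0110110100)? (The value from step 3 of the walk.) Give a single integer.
Answer: 80

Derivation:
vaddr = 436: l1_idx=3, l2_idx=3
L1[3] = 0; L2[0][3] = 80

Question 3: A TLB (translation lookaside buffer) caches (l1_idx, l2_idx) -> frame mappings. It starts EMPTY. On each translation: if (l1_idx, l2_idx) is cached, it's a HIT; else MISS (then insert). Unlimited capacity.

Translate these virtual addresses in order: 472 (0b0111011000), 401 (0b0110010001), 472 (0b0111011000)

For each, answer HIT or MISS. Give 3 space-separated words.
Answer: MISS MISS HIT

Derivation:
vaddr=472: (3,5) not in TLB -> MISS, insert
vaddr=401: (3,1) not in TLB -> MISS, insert
vaddr=472: (3,5) in TLB -> HIT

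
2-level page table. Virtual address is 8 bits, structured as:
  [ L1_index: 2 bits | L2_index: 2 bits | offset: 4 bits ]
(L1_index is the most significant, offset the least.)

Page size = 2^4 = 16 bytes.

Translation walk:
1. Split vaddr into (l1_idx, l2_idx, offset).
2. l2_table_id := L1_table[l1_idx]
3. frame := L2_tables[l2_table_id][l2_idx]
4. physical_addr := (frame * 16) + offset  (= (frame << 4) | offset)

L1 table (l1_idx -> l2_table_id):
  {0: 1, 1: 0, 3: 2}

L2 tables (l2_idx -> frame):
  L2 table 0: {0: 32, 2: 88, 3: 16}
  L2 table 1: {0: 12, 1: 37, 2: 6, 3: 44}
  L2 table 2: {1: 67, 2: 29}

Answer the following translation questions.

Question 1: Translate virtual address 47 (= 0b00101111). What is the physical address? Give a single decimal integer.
vaddr = 47 = 0b00101111
Split: l1_idx=0, l2_idx=2, offset=15
L1[0] = 1
L2[1][2] = 6
paddr = 6 * 16 + 15 = 111

Answer: 111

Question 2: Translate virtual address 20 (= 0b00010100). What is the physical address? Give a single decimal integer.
Answer: 596

Derivation:
vaddr = 20 = 0b00010100
Split: l1_idx=0, l2_idx=1, offset=4
L1[0] = 1
L2[1][1] = 37
paddr = 37 * 16 + 4 = 596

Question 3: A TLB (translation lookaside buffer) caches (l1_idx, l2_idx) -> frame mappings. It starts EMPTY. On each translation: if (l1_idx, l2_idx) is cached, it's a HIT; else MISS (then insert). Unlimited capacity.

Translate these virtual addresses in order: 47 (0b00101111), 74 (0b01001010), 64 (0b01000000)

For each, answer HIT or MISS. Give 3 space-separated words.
Answer: MISS MISS HIT

Derivation:
vaddr=47: (0,2) not in TLB -> MISS, insert
vaddr=74: (1,0) not in TLB -> MISS, insert
vaddr=64: (1,0) in TLB -> HIT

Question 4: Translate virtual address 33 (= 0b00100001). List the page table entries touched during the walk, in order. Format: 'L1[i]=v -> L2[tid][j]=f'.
vaddr = 33 = 0b00100001
Split: l1_idx=0, l2_idx=2, offset=1

Answer: L1[0]=1 -> L2[1][2]=6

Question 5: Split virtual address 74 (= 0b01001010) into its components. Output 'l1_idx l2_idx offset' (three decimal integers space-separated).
Answer: 1 0 10

Derivation:
vaddr = 74 = 0b01001010
  top 2 bits -> l1_idx = 1
  next 2 bits -> l2_idx = 0
  bottom 4 bits -> offset = 10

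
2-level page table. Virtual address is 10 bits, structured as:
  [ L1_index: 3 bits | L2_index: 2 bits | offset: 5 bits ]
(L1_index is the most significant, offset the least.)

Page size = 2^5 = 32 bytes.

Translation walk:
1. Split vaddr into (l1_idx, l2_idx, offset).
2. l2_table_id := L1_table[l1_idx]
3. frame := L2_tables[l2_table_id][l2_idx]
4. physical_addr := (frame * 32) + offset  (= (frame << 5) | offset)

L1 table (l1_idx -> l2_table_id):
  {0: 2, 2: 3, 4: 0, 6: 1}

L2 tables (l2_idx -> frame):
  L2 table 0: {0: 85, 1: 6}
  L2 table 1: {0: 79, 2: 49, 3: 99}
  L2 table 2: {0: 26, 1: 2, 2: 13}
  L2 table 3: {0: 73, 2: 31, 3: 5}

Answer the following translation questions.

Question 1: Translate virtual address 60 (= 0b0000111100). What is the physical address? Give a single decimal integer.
vaddr = 60 = 0b0000111100
Split: l1_idx=0, l2_idx=1, offset=28
L1[0] = 2
L2[2][1] = 2
paddr = 2 * 32 + 28 = 92

Answer: 92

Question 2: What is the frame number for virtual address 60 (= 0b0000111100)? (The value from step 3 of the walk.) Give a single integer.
Answer: 2

Derivation:
vaddr = 60: l1_idx=0, l2_idx=1
L1[0] = 2; L2[2][1] = 2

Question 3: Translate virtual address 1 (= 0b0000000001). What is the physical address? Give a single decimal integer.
vaddr = 1 = 0b0000000001
Split: l1_idx=0, l2_idx=0, offset=1
L1[0] = 2
L2[2][0] = 26
paddr = 26 * 32 + 1 = 833

Answer: 833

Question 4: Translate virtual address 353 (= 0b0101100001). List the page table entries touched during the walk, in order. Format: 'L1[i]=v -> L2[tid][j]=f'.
vaddr = 353 = 0b0101100001
Split: l1_idx=2, l2_idx=3, offset=1

Answer: L1[2]=3 -> L2[3][3]=5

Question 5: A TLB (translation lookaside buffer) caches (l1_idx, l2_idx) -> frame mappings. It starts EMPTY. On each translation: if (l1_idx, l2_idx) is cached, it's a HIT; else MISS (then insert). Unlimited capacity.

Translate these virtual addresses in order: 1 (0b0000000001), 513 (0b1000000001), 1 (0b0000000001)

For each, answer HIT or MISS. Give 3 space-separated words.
vaddr=1: (0,0) not in TLB -> MISS, insert
vaddr=513: (4,0) not in TLB -> MISS, insert
vaddr=1: (0,0) in TLB -> HIT

Answer: MISS MISS HIT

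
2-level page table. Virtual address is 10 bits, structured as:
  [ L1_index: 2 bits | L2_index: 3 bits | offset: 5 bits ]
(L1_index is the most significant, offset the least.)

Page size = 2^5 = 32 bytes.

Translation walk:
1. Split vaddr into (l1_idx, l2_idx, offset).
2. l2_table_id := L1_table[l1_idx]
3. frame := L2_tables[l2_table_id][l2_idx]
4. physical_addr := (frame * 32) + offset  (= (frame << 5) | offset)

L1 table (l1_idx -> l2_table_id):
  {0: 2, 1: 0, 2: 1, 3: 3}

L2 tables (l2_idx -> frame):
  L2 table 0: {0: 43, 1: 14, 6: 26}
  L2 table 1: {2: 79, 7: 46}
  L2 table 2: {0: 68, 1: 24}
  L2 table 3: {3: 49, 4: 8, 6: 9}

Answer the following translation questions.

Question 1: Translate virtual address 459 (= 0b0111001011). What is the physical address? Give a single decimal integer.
vaddr = 459 = 0b0111001011
Split: l1_idx=1, l2_idx=6, offset=11
L1[1] = 0
L2[0][6] = 26
paddr = 26 * 32 + 11 = 843

Answer: 843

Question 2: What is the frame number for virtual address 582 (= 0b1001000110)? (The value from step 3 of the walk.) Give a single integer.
vaddr = 582: l1_idx=2, l2_idx=2
L1[2] = 1; L2[1][2] = 79

Answer: 79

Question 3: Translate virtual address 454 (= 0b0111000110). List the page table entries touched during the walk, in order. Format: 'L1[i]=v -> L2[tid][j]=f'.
Answer: L1[1]=0 -> L2[0][6]=26

Derivation:
vaddr = 454 = 0b0111000110
Split: l1_idx=1, l2_idx=6, offset=6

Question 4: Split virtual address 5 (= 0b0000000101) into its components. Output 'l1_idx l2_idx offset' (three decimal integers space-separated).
vaddr = 5 = 0b0000000101
  top 2 bits -> l1_idx = 0
  next 3 bits -> l2_idx = 0
  bottom 5 bits -> offset = 5

Answer: 0 0 5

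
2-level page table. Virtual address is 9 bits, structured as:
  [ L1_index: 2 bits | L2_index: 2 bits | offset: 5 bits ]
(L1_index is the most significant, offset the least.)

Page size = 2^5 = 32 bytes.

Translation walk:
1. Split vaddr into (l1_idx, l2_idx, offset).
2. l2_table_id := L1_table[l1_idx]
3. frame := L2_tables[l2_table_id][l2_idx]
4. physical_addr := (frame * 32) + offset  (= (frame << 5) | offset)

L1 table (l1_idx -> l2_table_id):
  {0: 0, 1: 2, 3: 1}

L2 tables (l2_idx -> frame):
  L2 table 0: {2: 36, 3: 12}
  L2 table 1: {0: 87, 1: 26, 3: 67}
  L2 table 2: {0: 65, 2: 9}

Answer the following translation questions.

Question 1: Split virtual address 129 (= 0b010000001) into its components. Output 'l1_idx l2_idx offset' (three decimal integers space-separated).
vaddr = 129 = 0b010000001
  top 2 bits -> l1_idx = 1
  next 2 bits -> l2_idx = 0
  bottom 5 bits -> offset = 1

Answer: 1 0 1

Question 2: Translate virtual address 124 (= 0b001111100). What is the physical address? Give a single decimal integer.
Answer: 412

Derivation:
vaddr = 124 = 0b001111100
Split: l1_idx=0, l2_idx=3, offset=28
L1[0] = 0
L2[0][3] = 12
paddr = 12 * 32 + 28 = 412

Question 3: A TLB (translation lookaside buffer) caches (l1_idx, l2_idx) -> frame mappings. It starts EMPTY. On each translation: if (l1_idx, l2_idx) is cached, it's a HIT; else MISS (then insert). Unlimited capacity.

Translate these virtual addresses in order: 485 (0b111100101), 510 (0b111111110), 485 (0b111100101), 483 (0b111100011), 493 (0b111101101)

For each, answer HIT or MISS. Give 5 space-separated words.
Answer: MISS HIT HIT HIT HIT

Derivation:
vaddr=485: (3,3) not in TLB -> MISS, insert
vaddr=510: (3,3) in TLB -> HIT
vaddr=485: (3,3) in TLB -> HIT
vaddr=483: (3,3) in TLB -> HIT
vaddr=493: (3,3) in TLB -> HIT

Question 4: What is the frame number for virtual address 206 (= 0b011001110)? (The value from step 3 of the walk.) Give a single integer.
vaddr = 206: l1_idx=1, l2_idx=2
L1[1] = 2; L2[2][2] = 9

Answer: 9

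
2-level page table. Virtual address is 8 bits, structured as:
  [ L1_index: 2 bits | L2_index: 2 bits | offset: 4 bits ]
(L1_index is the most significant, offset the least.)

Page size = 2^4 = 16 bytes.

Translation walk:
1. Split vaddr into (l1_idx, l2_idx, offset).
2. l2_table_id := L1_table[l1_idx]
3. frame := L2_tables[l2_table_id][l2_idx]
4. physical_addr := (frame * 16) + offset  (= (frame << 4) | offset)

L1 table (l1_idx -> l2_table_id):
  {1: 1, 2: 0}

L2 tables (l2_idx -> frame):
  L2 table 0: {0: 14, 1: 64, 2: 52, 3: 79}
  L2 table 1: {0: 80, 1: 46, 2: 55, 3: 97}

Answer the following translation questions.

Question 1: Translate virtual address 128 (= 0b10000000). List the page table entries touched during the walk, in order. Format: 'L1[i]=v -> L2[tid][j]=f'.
vaddr = 128 = 0b10000000
Split: l1_idx=2, l2_idx=0, offset=0

Answer: L1[2]=0 -> L2[0][0]=14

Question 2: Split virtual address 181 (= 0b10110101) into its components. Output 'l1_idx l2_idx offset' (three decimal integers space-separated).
vaddr = 181 = 0b10110101
  top 2 bits -> l1_idx = 2
  next 2 bits -> l2_idx = 3
  bottom 4 bits -> offset = 5

Answer: 2 3 5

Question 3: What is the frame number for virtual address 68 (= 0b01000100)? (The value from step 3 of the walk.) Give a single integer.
vaddr = 68: l1_idx=1, l2_idx=0
L1[1] = 1; L2[1][0] = 80

Answer: 80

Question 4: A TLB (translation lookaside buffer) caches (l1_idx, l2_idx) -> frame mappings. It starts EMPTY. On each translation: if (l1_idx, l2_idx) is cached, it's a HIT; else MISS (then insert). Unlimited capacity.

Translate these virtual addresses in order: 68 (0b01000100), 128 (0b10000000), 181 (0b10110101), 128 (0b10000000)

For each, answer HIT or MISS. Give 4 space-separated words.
vaddr=68: (1,0) not in TLB -> MISS, insert
vaddr=128: (2,0) not in TLB -> MISS, insert
vaddr=181: (2,3) not in TLB -> MISS, insert
vaddr=128: (2,0) in TLB -> HIT

Answer: MISS MISS MISS HIT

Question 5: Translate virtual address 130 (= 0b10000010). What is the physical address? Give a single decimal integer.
Answer: 226

Derivation:
vaddr = 130 = 0b10000010
Split: l1_idx=2, l2_idx=0, offset=2
L1[2] = 0
L2[0][0] = 14
paddr = 14 * 16 + 2 = 226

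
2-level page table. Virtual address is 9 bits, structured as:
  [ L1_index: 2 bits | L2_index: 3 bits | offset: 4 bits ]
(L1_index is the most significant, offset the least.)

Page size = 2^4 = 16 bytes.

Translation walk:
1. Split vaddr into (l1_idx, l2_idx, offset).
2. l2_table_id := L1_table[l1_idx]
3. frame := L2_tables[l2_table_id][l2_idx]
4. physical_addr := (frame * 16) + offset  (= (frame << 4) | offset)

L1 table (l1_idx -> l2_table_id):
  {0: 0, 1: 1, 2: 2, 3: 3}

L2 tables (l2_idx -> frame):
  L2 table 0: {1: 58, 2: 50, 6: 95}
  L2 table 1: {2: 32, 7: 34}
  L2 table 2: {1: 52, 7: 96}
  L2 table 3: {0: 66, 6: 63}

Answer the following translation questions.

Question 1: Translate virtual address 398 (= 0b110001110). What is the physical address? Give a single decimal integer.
Answer: 1070

Derivation:
vaddr = 398 = 0b110001110
Split: l1_idx=3, l2_idx=0, offset=14
L1[3] = 3
L2[3][0] = 66
paddr = 66 * 16 + 14 = 1070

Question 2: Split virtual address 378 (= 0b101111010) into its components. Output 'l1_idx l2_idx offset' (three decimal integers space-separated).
Answer: 2 7 10

Derivation:
vaddr = 378 = 0b101111010
  top 2 bits -> l1_idx = 2
  next 3 bits -> l2_idx = 7
  bottom 4 bits -> offset = 10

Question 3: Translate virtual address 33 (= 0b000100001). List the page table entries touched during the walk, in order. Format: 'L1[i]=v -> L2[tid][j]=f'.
vaddr = 33 = 0b000100001
Split: l1_idx=0, l2_idx=2, offset=1

Answer: L1[0]=0 -> L2[0][2]=50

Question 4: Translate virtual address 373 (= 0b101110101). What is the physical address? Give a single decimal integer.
vaddr = 373 = 0b101110101
Split: l1_idx=2, l2_idx=7, offset=5
L1[2] = 2
L2[2][7] = 96
paddr = 96 * 16 + 5 = 1541

Answer: 1541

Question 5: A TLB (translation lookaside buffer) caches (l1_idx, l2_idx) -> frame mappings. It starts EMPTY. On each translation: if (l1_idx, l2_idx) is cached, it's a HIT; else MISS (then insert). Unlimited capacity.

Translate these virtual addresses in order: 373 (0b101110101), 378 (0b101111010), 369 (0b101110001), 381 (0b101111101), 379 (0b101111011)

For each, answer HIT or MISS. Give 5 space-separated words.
Answer: MISS HIT HIT HIT HIT

Derivation:
vaddr=373: (2,7) not in TLB -> MISS, insert
vaddr=378: (2,7) in TLB -> HIT
vaddr=369: (2,7) in TLB -> HIT
vaddr=381: (2,7) in TLB -> HIT
vaddr=379: (2,7) in TLB -> HIT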